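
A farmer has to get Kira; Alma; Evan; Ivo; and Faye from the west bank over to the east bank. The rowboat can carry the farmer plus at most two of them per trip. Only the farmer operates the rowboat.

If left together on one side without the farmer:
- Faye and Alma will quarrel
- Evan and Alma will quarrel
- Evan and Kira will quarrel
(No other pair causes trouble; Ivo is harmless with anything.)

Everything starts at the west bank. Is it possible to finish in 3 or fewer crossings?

Counting alone: the farmer can take at most 2 across per trip to the east bank, so moving all 5 needs at least 3 loaded trips out, with a return between consecutive ones — at least 5 crossings.
Since 3 < 5, 3 crossings cannot be enough. (The shortest complete plan in fact takes 5:)
1. Farmer goes to the east bank with Alma and Kira.  [the west bank: Evan, Faye, Ivo | the east bank: Alma, Kira]
2. Farmer goes back to the west bank alone.  [the west bank: Evan, Faye, Ivo | the east bank: Alma, Kira]
3. Farmer goes to the east bank with Ivo.  [the west bank: Evan, Faye | the east bank: Alma, Ivo, Kira]
4. Farmer goes back to the west bank alone.  [the west bank: Evan, Faye | the east bank: Alma, Ivo, Kira]
5. Farmer goes to the east bank with Evan and Faye.  [the west bank: — | the east bank: Alma, Evan, Faye, Ivo, Kira]

No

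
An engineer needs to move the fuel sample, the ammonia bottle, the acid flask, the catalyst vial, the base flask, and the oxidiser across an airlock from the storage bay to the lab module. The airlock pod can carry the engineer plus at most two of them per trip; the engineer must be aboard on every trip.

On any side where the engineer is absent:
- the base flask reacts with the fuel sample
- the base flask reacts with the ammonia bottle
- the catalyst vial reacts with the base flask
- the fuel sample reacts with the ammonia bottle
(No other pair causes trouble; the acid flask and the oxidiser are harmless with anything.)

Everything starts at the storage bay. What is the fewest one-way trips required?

Counting alone: the engineer can take at most 2 across per trip to the lab module, so moving all 6 needs at least 3 loaded trips out, with a return between consecutive ones — at least 5 crossings.
The safety rule pushes this higher. Following every safe sequence of crossings, the most of the 6 that can be at the lab module as the airlock pod arrives there on crossings 5, 7 is 4, 5 respectively — never all 6.
So no plan with fewer than 9 crossings exists, and this one achieves 9:
1. Engineer goes to the lab module with the base flask and the fuel sample.
2. Engineer goes back to the storage bay with the fuel sample.
3. Engineer goes to the lab module with the acid flask and the fuel sample.
4. Engineer goes back to the storage bay with the fuel sample.
5. Engineer goes to the lab module with the catalyst vial and the fuel sample.
6. Engineer goes back to the storage bay with the base flask.
7. Engineer goes to the lab module with the ammonia bottle and the oxidiser.
8. Engineer goes back to the storage bay with the fuel sample.
9. Engineer goes to the lab module with the base flask and the fuel sample.

9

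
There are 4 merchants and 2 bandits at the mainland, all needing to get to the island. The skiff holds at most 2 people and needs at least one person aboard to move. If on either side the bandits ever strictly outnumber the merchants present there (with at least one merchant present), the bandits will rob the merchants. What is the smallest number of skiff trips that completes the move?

9

Counting alone: each trip to the island takes at most 2 across and each return brings at least 1 back, so after t trips out (and t−1 returns) at most 2t − (t−1) of the 6 are across; that first reaches 6 at t = 5, so at least 9 crossings are needed.
The plan below uses exactly 9 crossings, so it is optimal:
1. 2 bandits → the island.  (the mainland: 4M 0B; the island: 0M 2B)
2. 1 bandit ← the mainland.  (the mainland: 4M 1B; the island: 0M 1B)
3. 2 merchants → the island.  (the mainland: 2M 1B; the island: 2M 1B)
4. 1 bandit ← the mainland.  (the mainland: 2M 2B; the island: 2M 0B)
5. 2 bandits → the island.  (the mainland: 2M 0B; the island: 2M 2B)
6. 1 bandit ← the mainland.  (the mainland: 2M 1B; the island: 2M 1B)
7. 1 merchant and 1 bandit → the island.  (the mainland: 1M 0B; the island: 3M 2B)
8. 1 bandit ← the mainland.  (the mainland: 1M 1B; the island: 3M 1B)
9. 1 merchant and 1 bandit → the island.  (the mainland: 0M 0B; the island: 4M 2B)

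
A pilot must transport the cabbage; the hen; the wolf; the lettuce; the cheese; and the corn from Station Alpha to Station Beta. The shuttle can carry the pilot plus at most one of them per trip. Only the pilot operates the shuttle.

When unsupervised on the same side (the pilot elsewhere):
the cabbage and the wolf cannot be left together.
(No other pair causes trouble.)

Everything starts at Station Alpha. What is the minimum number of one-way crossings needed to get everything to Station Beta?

Counting alone: the pilot can take at most 1 across per trip to Station Beta, so moving all 6 needs at least 6 loaded trips out, with a return between consecutive ones — at least 11 crossings.
The plan below uses exactly 11 crossings, so it is optimal:
1. Pilot goes to Station Beta with the cabbage.
2. Pilot goes back to Station Alpha alone.
3. Pilot goes to Station Beta with the hen.
4. Pilot goes back to Station Alpha alone.
5. Pilot goes to Station Beta with the lettuce.
6. Pilot goes back to Station Alpha alone.
7. Pilot goes to Station Beta with the cheese.
8. Pilot goes back to Station Alpha alone.
9. Pilot goes to Station Beta with the corn.
10. Pilot goes back to Station Alpha alone.
11. Pilot goes to Station Beta with the wolf.

11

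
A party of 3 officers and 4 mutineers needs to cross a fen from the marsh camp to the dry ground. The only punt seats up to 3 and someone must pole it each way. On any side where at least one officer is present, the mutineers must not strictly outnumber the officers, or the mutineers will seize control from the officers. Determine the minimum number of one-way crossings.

The mutineers already outnumber the officers at the marsh camp before anyone moves, so the starting position itself is disallowed.

impossible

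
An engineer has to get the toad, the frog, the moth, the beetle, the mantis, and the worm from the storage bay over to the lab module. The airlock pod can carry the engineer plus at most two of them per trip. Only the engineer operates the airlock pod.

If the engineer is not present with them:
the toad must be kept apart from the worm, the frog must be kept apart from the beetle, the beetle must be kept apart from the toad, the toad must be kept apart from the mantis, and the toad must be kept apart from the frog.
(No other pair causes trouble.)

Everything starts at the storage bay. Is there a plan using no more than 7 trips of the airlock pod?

Counting alone: the engineer can take at most 2 across per trip to the lab module, so moving all 6 needs at least 3 loaded trips out, with a return between consecutive ones — at least 5 crossings.
The safety rule pushes this higher. Following every safe sequence of crossings, the most of the 6 that can be at the lab module as the airlock pod arrives there on crossings 5, 7 is 4, 5 respectively — never all 6.
So the move cannot be finished within 7 crossings. (The shortest complete plan takes 9:)
1. Engineer goes to the lab module with the frog and the toad.  [the storage bay: the beetle, the mantis, the moth, the worm | the lab module: the frog, the toad]
2. Engineer goes back to the storage bay with the toad.  [the storage bay: the beetle, the mantis, the moth, the toad, the worm | the lab module: the frog]
3. Engineer goes to the lab module with the moth and the toad.  [the storage bay: the beetle, the mantis, the worm | the lab module: the frog, the moth, the toad]
4. Engineer goes back to the storage bay with the toad.  [the storage bay: the beetle, the mantis, the toad, the worm | the lab module: the frog, the moth]
5. Engineer goes to the lab module with the mantis and the toad.  [the storage bay: the beetle, the worm | the lab module: the frog, the mantis, the moth, the toad]
6. Engineer goes back to the storage bay with the toad.  [the storage bay: the beetle, the toad, the worm | the lab module: the frog, the mantis, the moth]
7. Engineer goes to the lab module with the toad and the worm.  [the storage bay: the beetle | the lab module: the frog, the mantis, the moth, the toad, the worm]
8. Engineer goes back to the storage bay with the toad.  [the storage bay: the beetle, the toad | the lab module: the frog, the mantis, the moth, the worm]
9. Engineer goes to the lab module with the beetle and the toad.  [the storage bay: — | the lab module: the beetle, the frog, the mantis, the moth, the toad, the worm]

No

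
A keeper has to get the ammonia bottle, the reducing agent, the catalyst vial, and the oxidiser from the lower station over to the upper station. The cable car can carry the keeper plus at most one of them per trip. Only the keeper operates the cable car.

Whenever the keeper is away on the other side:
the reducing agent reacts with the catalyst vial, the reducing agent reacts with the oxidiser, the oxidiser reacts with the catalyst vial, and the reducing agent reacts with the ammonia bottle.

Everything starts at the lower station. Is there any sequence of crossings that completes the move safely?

No

Whatever the first load, the items left behind include a forbidden pair without the keeper. No opening move is safe, so no plan exists.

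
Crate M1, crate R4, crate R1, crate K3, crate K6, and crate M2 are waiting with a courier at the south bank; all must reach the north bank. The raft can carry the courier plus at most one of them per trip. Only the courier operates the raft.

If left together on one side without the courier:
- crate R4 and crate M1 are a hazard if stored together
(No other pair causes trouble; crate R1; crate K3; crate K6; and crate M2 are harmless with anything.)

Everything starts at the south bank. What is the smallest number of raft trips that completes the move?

Counting alone: the courier can take at most 1 across per trip to the north bank, so moving all 6 needs at least 6 loaded trips out, with a return between consecutive ones — at least 11 crossings.
The plan below uses exactly 11 crossings, so it is optimal:
1. Courier goes to the north bank with crate M1.
2. Courier goes back to the south bank alone.
3. Courier goes to the north bank with crate R1.
4. Courier goes back to the south bank alone.
5. Courier goes to the north bank with crate K3.
6. Courier goes back to the south bank alone.
7. Courier goes to the north bank with crate K6.
8. Courier goes back to the south bank alone.
9. Courier goes to the north bank with crate M2.
10. Courier goes back to the south bank alone.
11. Courier goes to the north bank with crate R4.

11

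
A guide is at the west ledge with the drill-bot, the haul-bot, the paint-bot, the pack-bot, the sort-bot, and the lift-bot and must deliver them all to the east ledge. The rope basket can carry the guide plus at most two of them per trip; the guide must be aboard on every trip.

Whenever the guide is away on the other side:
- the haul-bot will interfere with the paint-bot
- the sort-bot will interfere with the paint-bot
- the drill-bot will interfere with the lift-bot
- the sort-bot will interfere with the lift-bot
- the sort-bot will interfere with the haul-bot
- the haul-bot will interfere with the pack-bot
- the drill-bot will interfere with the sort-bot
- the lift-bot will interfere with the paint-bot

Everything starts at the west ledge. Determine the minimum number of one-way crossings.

impossible

Whatever the first load, the items left behind include a forbidden pair without the guide. No opening move is safe, so no plan exists.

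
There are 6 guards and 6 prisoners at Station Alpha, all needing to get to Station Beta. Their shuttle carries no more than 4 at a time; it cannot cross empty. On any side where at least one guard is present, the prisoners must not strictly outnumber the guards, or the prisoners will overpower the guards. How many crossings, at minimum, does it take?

Counting alone: each trip to Station Beta takes at most 4 across and each return brings at least 1 back, so after t trips out (and t−1 returns) at most 4t − (t−1) of the 12 are across; that first reaches 12 at t = 4, so at least 7 crossings are needed.
The safety rule pushes this higher. Following every safe sequence of crossings, the most of the 12 that can be at Station Beta as the shuttle arrives there on crossing 7 is 11 — never all 12.
So no plan with fewer than 9 crossings exists, and this one achieves 9:
1. 2 prisoners → Station Beta.  (Station Alpha: 6G 4P; Station Beta: 0G 2P)
2. 1 prisoner ← Station Alpha.  (Station Alpha: 6G 5P; Station Beta: 0G 1P)
3. 4 prisoners → Station Beta.  (Station Alpha: 6G 1P; Station Beta: 0G 5P)
4. 1 prisoner ← Station Alpha.  (Station Alpha: 6G 2P; Station Beta: 0G 4P)
5. 4 guards → Station Beta.  (Station Alpha: 2G 2P; Station Beta: 4G 4P)
6. 1 guard and 1 prisoner ← Station Alpha.  (Station Alpha: 3G 3P; Station Beta: 3G 3P)
7. 2 guards and 2 prisoners → Station Beta.  (Station Alpha: 1G 1P; Station Beta: 5G 5P)
8. 1 guard and 1 prisoner ← Station Alpha.  (Station Alpha: 2G 2P; Station Beta: 4G 4P)
9. 2 guards and 2 prisoners → Station Beta.  (Station Alpha: 0G 0P; Station Beta: 6G 6P)

9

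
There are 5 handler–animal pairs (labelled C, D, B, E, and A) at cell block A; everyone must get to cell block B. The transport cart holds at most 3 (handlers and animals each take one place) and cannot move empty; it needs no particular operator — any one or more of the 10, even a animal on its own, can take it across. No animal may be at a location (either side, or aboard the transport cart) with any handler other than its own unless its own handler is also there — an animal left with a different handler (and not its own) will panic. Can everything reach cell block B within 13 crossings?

Yes

Yes — this plan uses 11 crossings (≤ 13):
1. animal C and handler C cross → cell block B.
2. handler C crosses ← cell block A.
3. animal B, animal D, and animal E cross → cell block B.
4. animal C crosses ← cell block A.
5. handler B, handler D, and handler E cross → cell block B.
6. animal D and handler D cross ← cell block A.
7. handler A, handler C, and handler D cross → cell block B.
8. animal B crosses ← cell block A.
9. animal C and animal D cross → cell block B.
10. animal C crosses ← cell block A.
11. animal A, animal B, and animal C cross → cell block B.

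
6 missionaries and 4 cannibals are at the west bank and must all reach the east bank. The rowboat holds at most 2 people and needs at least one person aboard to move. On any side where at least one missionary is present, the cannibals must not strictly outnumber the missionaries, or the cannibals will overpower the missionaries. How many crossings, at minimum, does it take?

17

Counting alone: each trip to the east bank takes at most 2 across and each return brings at least 1 back, so after t trips out (and t−1 returns) at most 2t − (t−1) of the 10 are across; that first reaches 10 at t = 9, so at least 17 crossings are needed.
The plan below uses exactly 17 crossings, so it is optimal:
1. 2 cannibals → the east bank.  (the west bank: 6M 2C; the east bank: 0M 2C)
2. 1 cannibal ← the west bank.  (the west bank: 6M 3C; the east bank: 0M 1C)
3. 2 cannibals → the east bank.  (the west bank: 6M 1C; the east bank: 0M 3C)
4. 1 cannibal ← the west bank.  (the west bank: 6M 2C; the east bank: 0M 2C)
5. 2 missionaries → the east bank.  (the west bank: 4M 2C; the east bank: 2M 2C)
6. 1 cannibal ← the west bank.  (the west bank: 4M 3C; the east bank: 2M 1C)
7. 1 missionary and 1 cannibal → the east bank.  (the west bank: 3M 2C; the east bank: 3M 2C)
8. 1 cannibal ← the west bank.  (the west bank: 3M 3C; the east bank: 3M 1C)
9. 2 cannibals → the east bank.  (the west bank: 3M 1C; the east bank: 3M 3C)
10. 1 cannibal ← the west bank.  (the west bank: 3M 2C; the east bank: 3M 2C)
11. 1 missionary and 1 cannibal → the east bank.  (the west bank: 2M 1C; the east bank: 4M 3C)
12. 1 cannibal ← the west bank.  (the west bank: 2M 2C; the east bank: 4M 2C)
13. 2 cannibals → the east bank.  (the west bank: 2M 0C; the east bank: 4M 4C)
14. 1 cannibal ← the west bank.  (the west bank: 2M 1C; the east bank: 4M 3C)
15. 1 missionary and 1 cannibal → the east bank.  (the west bank: 1M 0C; the east bank: 5M 4C)
16. 1 cannibal ← the west bank.  (the west bank: 1M 1C; the east bank: 5M 3C)
17. 1 missionary and 1 cannibal → the east bank.  (the west bank: 0M 0C; the east bank: 6M 4C)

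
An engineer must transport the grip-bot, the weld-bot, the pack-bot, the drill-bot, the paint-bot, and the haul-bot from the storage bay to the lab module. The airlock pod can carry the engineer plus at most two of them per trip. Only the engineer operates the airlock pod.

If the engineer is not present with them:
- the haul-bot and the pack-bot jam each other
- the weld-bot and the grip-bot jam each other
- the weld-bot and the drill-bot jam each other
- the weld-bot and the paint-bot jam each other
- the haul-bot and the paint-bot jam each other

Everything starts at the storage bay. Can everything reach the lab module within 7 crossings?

Yes — this plan uses 7 crossings (≤ 7):
1. Engineer goes to the lab module with the haul-bot and the weld-bot.  [the storage bay: the drill-bot, the grip-bot, the pack-bot, the paint-bot | the lab module: the haul-bot, the weld-bot]
2. Engineer goes back to the storage bay alone.  [the storage bay: the drill-bot, the grip-bot, the pack-bot, the paint-bot | the lab module: the haul-bot, the weld-bot]
3. Engineer goes to the lab module with the grip-bot and the pack-bot.  [the storage bay: the drill-bot, the paint-bot | the lab module: the grip-bot, the haul-bot, the pack-bot, the weld-bot]
4. Engineer goes back to the storage bay with the haul-bot and the weld-bot.  [the storage bay: the drill-bot, the haul-bot, the paint-bot, the weld-bot | the lab module: the grip-bot, the pack-bot]
5. Engineer goes to the lab module with the drill-bot and the paint-bot.  [the storage bay: the haul-bot, the weld-bot | the lab module: the drill-bot, the grip-bot, the pack-bot, the paint-bot]
6. Engineer goes back to the storage bay alone.  [the storage bay: the haul-bot, the weld-bot | the lab module: the drill-bot, the grip-bot, the pack-bot, the paint-bot]
7. Engineer goes to the lab module with the haul-bot and the weld-bot.  [the storage bay: — | the lab module: the drill-bot, the grip-bot, the haul-bot, the pack-bot, the paint-bot, the weld-bot]

Yes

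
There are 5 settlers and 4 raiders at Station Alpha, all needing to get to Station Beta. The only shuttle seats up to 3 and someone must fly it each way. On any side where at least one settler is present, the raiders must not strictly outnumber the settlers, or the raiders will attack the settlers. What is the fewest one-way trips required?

Counting alone: each trip to Station Beta takes at most 3 across and each return brings at least 1 back, so after t trips out (and t−1 returns) at most 3t − (t−1) of the 9 are across; that first reaches 9 at t = 4, so at least 7 crossings are needed.
The plan below uses exactly 7 crossings, so it is optimal:
1. 3 raiders → Station Beta.  (Station Alpha: 5S 1R; Station Beta: 0S 3R)
2. 1 raider ← Station Alpha.  (Station Alpha: 5S 2R; Station Beta: 0S 2R)
3. 3 settlers → Station Beta.  (Station Alpha: 2S 2R; Station Beta: 3S 2R)
4. 1 settler ← Station Alpha.  (Station Alpha: 3S 2R; Station Beta: 2S 2R)
5. 2 settlers and 1 raider → Station Beta.  (Station Alpha: 1S 1R; Station Beta: 4S 3R)
6. 1 settler ← Station Alpha.  (Station Alpha: 2S 1R; Station Beta: 3S 3R)
7. 2 settlers and 1 raider → Station Beta.  (Station Alpha: 0S 0R; Station Beta: 5S 4R)

7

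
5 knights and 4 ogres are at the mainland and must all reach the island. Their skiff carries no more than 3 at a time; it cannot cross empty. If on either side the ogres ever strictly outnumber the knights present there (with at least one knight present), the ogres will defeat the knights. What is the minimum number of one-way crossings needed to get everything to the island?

7

Counting alone: each trip to the island takes at most 3 across and each return brings at least 1 back, so after t trips out (and t−1 returns) at most 3t − (t−1) of the 9 are across; that first reaches 9 at t = 4, so at least 7 crossings are needed.
The plan below uses exactly 7 crossings, so it is optimal:
1. 3 ogres → the island.  (the mainland: 5K 1O; the island: 0K 3O)
2. 1 ogre ← the mainland.  (the mainland: 5K 2O; the island: 0K 2O)
3. 3 knights → the island.  (the mainland: 2K 2O; the island: 3K 2O)
4. 1 knight ← the mainland.  (the mainland: 3K 2O; the island: 2K 2O)
5. 2 knights and 1 ogre → the island.  (the mainland: 1K 1O; the island: 4K 3O)
6. 1 knight ← the mainland.  (the mainland: 2K 1O; the island: 3K 3O)
7. 2 knights and 1 ogre → the island.  (the mainland: 0K 0O; the island: 5K 4O)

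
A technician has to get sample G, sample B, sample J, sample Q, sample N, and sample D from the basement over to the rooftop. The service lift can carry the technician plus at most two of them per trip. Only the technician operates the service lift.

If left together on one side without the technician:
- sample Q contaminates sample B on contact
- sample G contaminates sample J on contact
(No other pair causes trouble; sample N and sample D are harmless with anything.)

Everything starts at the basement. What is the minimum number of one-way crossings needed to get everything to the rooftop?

Counting alone: the technician can take at most 2 across per trip to the rooftop, so moving all 6 needs at least 3 loaded trips out, with a return between consecutive ones — at least 5 crossings.
The plan below uses exactly 5 crossings, so it is optimal:
1. Technician goes to the rooftop with sample B and sample G.  [the basement: sample D, sample J, sample N, sample Q | the rooftop: sample B, sample G]
2. Technician goes back to the basement alone.  [the basement: sample D, sample J, sample N, sample Q | the rooftop: sample B, sample G]
3. Technician goes to the rooftop with sample D and sample N.  [the basement: sample J, sample Q | the rooftop: sample B, sample D, sample G, sample N]
4. Technician goes back to the basement alone.  [the basement: sample J, sample Q | the rooftop: sample B, sample D, sample G, sample N]
5. Technician goes to the rooftop with sample J and sample Q.  [the basement: — | the rooftop: sample B, sample D, sample G, sample J, sample N, sample Q]

5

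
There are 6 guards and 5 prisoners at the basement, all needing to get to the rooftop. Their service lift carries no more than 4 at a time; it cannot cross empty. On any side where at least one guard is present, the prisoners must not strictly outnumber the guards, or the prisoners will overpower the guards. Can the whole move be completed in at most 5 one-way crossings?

No

Counting alone: each trip to the rooftop takes at most 4 across and each return brings at least 1 back, so after t trips out (and t−1 returns) at most 4t − (t−1) of the 11 are across; that first reaches 11 at t = 4, so at least 7 crossings are needed.
Since 5 < 7, 5 crossings cannot be enough. (The shortest complete plan in fact takes 7:)
1. 2 prisoners → the rooftop.  (the basement: 6G 3P; the rooftop: 0G 2P)
2. 1 prisoner ← the basement.  (the basement: 6G 4P; the rooftop: 0G 1P)
3. 4 prisoners → the rooftop.  (the basement: 6G 0P; the rooftop: 0G 5P)
4. 1 prisoner ← the basement.  (the basement: 6G 1P; the rooftop: 0G 4P)
5. 4 guards → the rooftop.  (the basement: 2G 1P; the rooftop: 4G 4P)
6. 1 prisoner ← the basement.  (the basement: 2G 2P; the rooftop: 4G 3P)
7. 2 guards and 2 prisoners → the rooftop.  (the basement: 0G 0P; the rooftop: 6G 5P)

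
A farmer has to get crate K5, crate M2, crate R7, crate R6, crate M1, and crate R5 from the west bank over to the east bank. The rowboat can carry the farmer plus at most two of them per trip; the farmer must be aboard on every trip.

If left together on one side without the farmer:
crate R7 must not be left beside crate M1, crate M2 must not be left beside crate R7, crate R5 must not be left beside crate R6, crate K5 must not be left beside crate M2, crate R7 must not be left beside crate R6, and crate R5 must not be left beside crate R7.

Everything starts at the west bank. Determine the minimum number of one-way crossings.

impossible

Whatever the first load, the items left behind include a forbidden pair without the farmer. No opening move is safe, so no plan exists.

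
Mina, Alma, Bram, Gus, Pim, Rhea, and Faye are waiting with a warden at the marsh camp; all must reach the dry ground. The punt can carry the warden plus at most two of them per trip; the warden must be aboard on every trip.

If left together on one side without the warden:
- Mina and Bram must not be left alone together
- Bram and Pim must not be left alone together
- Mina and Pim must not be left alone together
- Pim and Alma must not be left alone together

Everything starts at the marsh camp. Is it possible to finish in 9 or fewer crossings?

No

Counting alone: the warden can take at most 2 across per trip to the dry ground, so moving all 7 needs at least 4 loaded trips out, with a return between consecutive ones — at least 7 crossings.
The safety rule pushes this higher. Following every safe sequence of crossings, the most of the 7 that can be at the dry ground as the punt arrives there on crossings 7, 9 is 5, 6 respectively — never all 7.
So the move cannot be finished within 9 crossings. (The shortest complete plan takes 11:)
1. Warden goes to the dry ground with Mina and Pim.
2. Warden goes back to the marsh camp with Mina.
3. Warden goes to the dry ground with Alma and Mina.
4. Warden goes back to the marsh camp with Pim.
5. Warden goes to the dry ground with Bram and Gus.
6. Warden goes back to the marsh camp with Mina.
7. Warden goes to the dry ground with Mina and Rhea.
8. Warden goes back to the marsh camp with Mina.
9. Warden goes to the dry ground with Faye and Mina.
10. Warden goes back to the marsh camp with Mina.
11. Warden goes to the dry ground with Mina and Pim.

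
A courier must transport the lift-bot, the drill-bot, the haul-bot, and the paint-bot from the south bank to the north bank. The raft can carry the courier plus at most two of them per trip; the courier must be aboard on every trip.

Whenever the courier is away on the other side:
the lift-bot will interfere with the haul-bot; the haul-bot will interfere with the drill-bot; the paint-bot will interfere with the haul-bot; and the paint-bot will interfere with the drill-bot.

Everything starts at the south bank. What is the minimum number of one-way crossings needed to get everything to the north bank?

5

Counting alone: the courier can take at most 2 across per trip to the north bank, so moving all 4 needs at least 2 loaded trips out, with a return between consecutive ones — at least 3 crossings.
The safety rule pushes this higher. Following every safe sequence of crossings, the most of the 4 that can be at the north bank as the raft arrives there on crossing 3 is 3 — never all 4.
So no plan with fewer than 5 crossings exists, and this one achieves 5:
1. Courier goes to the north bank with the drill-bot and the haul-bot.  [the south bank: the lift-bot, the paint-bot | the north bank: the drill-bot, the haul-bot]
2. Courier goes back to the south bank with the drill-bot.  [the south bank: the drill-bot, the lift-bot, the paint-bot | the north bank: the haul-bot]
3. Courier goes to the north bank with the drill-bot and the lift-bot.  [the south bank: the paint-bot | the north bank: the drill-bot, the haul-bot, the lift-bot]
4. Courier goes back to the south bank with the haul-bot.  [the south bank: the haul-bot, the paint-bot | the north bank: the drill-bot, the lift-bot]
5. Courier goes to the north bank with the haul-bot and the paint-bot.  [the south bank: — | the north bank: the drill-bot, the haul-bot, the lift-bot, the paint-bot]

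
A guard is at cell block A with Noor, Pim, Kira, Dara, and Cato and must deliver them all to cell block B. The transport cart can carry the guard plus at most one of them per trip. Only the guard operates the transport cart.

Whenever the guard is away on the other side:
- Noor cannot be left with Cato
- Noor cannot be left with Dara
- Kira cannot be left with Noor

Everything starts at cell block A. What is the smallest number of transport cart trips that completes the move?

impossible

Following every safe sequence of crossings from the start, the most of the 5 that can be at cell block B as the transport cart arrives there on crossings 1, 3, 5 is 1, 2, 3 respectively; the best ever achieved is 3 of 5.
From crossing 7 on, no configuration arises that was not already reachable earlier: only 18 distinct safe configurations (who is on which side, and where the transport cart is) can ever be reached, none of them has everyone across, and every continuation just revisits them. So no valid plan exists.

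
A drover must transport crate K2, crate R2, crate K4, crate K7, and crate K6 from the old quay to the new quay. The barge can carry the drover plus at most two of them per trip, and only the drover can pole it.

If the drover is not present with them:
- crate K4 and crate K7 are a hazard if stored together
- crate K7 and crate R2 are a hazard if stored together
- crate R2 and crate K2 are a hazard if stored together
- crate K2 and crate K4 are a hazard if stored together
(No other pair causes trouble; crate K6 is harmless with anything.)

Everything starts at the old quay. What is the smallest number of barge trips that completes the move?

Counting alone: the drover can take at most 2 across per trip to the new quay, so moving all 5 needs at least 3 loaded trips out, with a return between consecutive ones — at least 5 crossings.
The plan below uses exactly 5 crossings, so it is optimal:
1. Drover goes to the new quay with crate K2 and crate K7.
2. Drover goes back to the old quay alone.
3. Drover goes to the new quay with crate K6.
4. Drover goes back to the old quay alone.
5. Drover goes to the new quay with crate K4 and crate R2.

5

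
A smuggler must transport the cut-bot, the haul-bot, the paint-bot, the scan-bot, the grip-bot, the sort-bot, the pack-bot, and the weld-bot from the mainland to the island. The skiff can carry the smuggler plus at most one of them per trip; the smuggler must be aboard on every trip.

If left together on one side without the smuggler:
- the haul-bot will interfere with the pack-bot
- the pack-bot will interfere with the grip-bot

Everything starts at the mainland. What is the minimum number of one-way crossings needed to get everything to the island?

Counting alone: the smuggler can take at most 1 across per trip to the island, so moving all 8 needs at least 8 loaded trips out, with a return between consecutive ones — at least 15 crossings.
The safety rule pushes this higher. Following every safe sequence of crossings, the most of the 8 that can be at the island as the skiff arrives there on crossing 15 is 7 — never all 8.
So no plan with fewer than 17 crossings exists, and this one achieves 17:
1. Smuggler goes to the island with the pack-bot.
2. Smuggler goes back to the mainland alone.
3. Smuggler goes to the island with the cut-bot.
4. Smuggler goes back to the mainland alone.
5. Smuggler goes to the island with the haul-bot.
6. Smuggler goes back to the mainland with the pack-bot.
7. Smuggler goes to the island with the grip-bot.
8. Smuggler goes back to the mainland alone.
9. Smuggler goes to the island with the paint-bot.
10. Smuggler goes back to the mainland alone.
11. Smuggler goes to the island with the scan-bot.
12. Smuggler goes back to the mainland alone.
13. Smuggler goes to the island with the sort-bot.
14. Smuggler goes back to the mainland alone.
15. Smuggler goes to the island with the weld-bot.
16. Smuggler goes back to the mainland alone.
17. Smuggler goes to the island with the pack-bot.

17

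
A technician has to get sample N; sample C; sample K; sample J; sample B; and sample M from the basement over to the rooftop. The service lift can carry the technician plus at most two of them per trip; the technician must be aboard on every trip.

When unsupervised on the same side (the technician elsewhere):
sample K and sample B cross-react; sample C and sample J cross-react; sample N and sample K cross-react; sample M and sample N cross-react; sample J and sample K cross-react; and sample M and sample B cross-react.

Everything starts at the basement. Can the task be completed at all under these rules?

No

Whatever the first load, the items left behind include a forbidden pair without the technician. No opening move is safe, so no plan exists.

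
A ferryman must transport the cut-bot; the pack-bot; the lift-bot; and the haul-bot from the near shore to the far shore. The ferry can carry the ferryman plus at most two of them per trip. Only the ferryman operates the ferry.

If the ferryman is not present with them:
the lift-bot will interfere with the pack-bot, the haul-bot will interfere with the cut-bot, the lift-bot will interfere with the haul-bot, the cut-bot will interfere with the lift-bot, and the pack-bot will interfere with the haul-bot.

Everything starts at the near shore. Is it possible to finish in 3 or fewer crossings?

Counting alone: the ferryman can take at most 2 across per trip to the far shore, so moving all 4 needs at least 2 loaded trips out, with a return between consecutive ones — at least 3 crossings.
The safety rule pushes this higher. Following every safe sequence of crossings, the most of the 4 that can be at the far shore as the ferry arrives there on crossing 3 is 3 — never all 4.
So the move cannot be finished within 3 crossings. (The shortest complete plan takes 5:)
1. Ferryman goes to the far shore with the haul-bot and the lift-bot.  [the near shore: the cut-bot, the pack-bot | the far shore: the haul-bot, the lift-bot]
2. Ferryman goes back to the near shore with the lift-bot.  [the near shore: the cut-bot, the lift-bot, the pack-bot | the far shore: the haul-bot]
3. Ferryman goes to the far shore with the cut-bot and the pack-bot.  [the near shore: the lift-bot | the far shore: the cut-bot, the haul-bot, the pack-bot]
4. Ferryman goes back to the near shore with the haul-bot.  [the near shore: the haul-bot, the lift-bot | the far shore: the cut-bot, the pack-bot]
5. Ferryman goes to the far shore with the haul-bot and the lift-bot.  [the near shore: — | the far shore: the cut-bot, the haul-bot, the lift-bot, the pack-bot]

No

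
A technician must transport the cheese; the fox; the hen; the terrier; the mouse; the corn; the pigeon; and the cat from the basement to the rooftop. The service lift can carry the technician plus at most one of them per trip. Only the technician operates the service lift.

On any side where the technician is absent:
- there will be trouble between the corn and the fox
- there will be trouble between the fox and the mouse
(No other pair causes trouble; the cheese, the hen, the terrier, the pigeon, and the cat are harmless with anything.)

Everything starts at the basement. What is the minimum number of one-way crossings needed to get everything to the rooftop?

Counting alone: the technician can take at most 1 across per trip to the rooftop, so moving all 8 needs at least 8 loaded trips out, with a return between consecutive ones — at least 15 crossings.
The safety rule pushes this higher. Following every safe sequence of crossings, the most of the 8 that can be at the rooftop as the service lift arrives there on crossing 15 is 7 — never all 8.
So no plan with fewer than 17 crossings exists, and this one achieves 17:
1. Technician goes to the rooftop with the fox.  [the basement: the cat, the cheese, the corn, the hen, the mouse, the pigeon, the terrier | the rooftop: the fox]
2. Technician goes back to the basement alone.  [the basement: the cat, the cheese, the corn, the hen, the mouse, the pigeon, the terrier | the rooftop: the fox]
3. Technician goes to the rooftop with the cheese.  [the basement: the cat, the corn, the hen, the mouse, the pigeon, the terrier | the rooftop: the cheese, the fox]
4. Technician goes back to the basement alone.  [the basement: the cat, the corn, the hen, the mouse, the pigeon, the terrier | the rooftop: the cheese, the fox]
5. Technician goes to the rooftop with the hen.  [the basement: the cat, the corn, the mouse, the pigeon, the terrier | the rooftop: the cheese, the fox, the hen]
6. Technician goes back to the basement alone.  [the basement: the cat, the corn, the mouse, the pigeon, the terrier | the rooftop: the cheese, the fox, the hen]
7. Technician goes to the rooftop with the terrier.  [the basement: the cat, the corn, the mouse, the pigeon | the rooftop: the cheese, the fox, the hen, the terrier]
8. Technician goes back to the basement alone.  [the basement: the cat, the corn, the mouse, the pigeon | the rooftop: the cheese, the fox, the hen, the terrier]
9. Technician goes to the rooftop with the mouse.  [the basement: the cat, the corn, the pigeon | the rooftop: the cheese, the fox, the hen, the mouse, the terrier]
10. Technician goes back to the basement with the fox.  [the basement: the cat, the corn, the fox, the pigeon | the rooftop: the cheese, the hen, the mouse, the terrier]
11. Technician goes to the rooftop with the corn.  [the basement: the cat, the fox, the pigeon | the rooftop: the cheese, the corn, the hen, the mouse, the terrier]
12. Technician goes back to the basement alone.  [the basement: the cat, the fox, the pigeon | the rooftop: the cheese, the corn, the hen, the mouse, the terrier]
13. Technician goes to the rooftop with the pigeon.  [the basement: the cat, the fox | the rooftop: the cheese, the corn, the hen, the mouse, the pigeon, the terrier]
14. Technician goes back to the basement alone.  [the basement: the cat, the fox | the rooftop: the cheese, the corn, the hen, the mouse, the pigeon, the terrier]
15. Technician goes to the rooftop with the cat.  [the basement: the fox | the rooftop: the cat, the cheese, the corn, the hen, the mouse, the pigeon, the terrier]
16. Technician goes back to the basement alone.  [the basement: the fox | the rooftop: the cat, the cheese, the corn, the hen, the mouse, the pigeon, the terrier]
17. Technician goes to the rooftop with the fox.  [the basement: — | the rooftop: the cat, the cheese, the corn, the fox, the hen, the mouse, the pigeon, the terrier]

17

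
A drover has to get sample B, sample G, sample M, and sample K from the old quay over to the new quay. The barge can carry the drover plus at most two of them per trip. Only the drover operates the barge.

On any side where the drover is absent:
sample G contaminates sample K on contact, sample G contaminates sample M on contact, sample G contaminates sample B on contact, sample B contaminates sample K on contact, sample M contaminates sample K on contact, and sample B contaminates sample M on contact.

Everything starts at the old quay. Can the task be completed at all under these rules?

No

Whatever the first load, the items left behind include a forbidden pair without the drover. No opening move is safe, so no plan exists.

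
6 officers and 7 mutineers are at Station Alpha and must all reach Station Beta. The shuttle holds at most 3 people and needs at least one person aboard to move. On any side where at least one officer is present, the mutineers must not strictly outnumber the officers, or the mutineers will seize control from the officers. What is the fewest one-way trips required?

impossible

The mutineers already outnumber the officers at Station Alpha before anyone moves, so the starting position itself is disallowed.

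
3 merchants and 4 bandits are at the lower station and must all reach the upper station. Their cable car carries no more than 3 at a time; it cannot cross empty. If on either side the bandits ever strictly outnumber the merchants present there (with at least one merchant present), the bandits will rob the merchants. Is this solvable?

The bandits already outnumber the merchants at the lower station before anyone moves, so the starting position itself is disallowed.

No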